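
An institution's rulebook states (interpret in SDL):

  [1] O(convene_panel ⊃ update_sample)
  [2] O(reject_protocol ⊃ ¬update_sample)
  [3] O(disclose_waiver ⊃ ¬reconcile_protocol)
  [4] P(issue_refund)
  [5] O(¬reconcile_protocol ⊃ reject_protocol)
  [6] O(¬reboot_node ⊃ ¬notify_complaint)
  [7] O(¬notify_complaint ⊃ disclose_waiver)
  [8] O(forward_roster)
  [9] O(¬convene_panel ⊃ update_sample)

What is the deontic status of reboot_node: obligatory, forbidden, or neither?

Premises 9 and 1 are O(¬convene_panel ⊃ update_sample) and O(convene_panel ⊃ update_sample); every ideal world satisfies ¬convene_panel or convene_panel, so in either case update_sample holds — hence O(update_sample).
Premise 2, O(reject_protocol ⊃ ¬update_sample), contraposes to O(update_sample ⊃ ¬reject_protocol); with O(update_sample) we get O(¬reject_protocol).
The contrapositive of premise 5 (O(¬reconcile_protocol ⊃ reject_protocol)) is O(¬reject_protocol ⊃ reconcile_protocol), and O(¬reject_protocol) is already established, so O(reconcile_protocol).
Premise 3 is O(disclose_waiver ⊃ ¬reconcile_protocol); contrapositively O(reconcile_protocol ⊃ ¬disclose_waiver). Since O(reconcile_protocol) holds, K gives O(¬disclose_waiver).
The contrapositive of premise 7 (O(¬notify_complaint ⊃ disclose_waiver)) is O(¬disclose_waiver ⊃ notify_complaint), and O(¬disclose_waiver) is already established, so O(notify_complaint).
Premise 6 is O(¬reboot_node ⊃ ¬notify_complaint); contrapositively O(notify_complaint ⊃ reboot_node). Since O(notify_complaint) holds, K gives O(reboot_node).
Premises 4, 8 do not contribute to this derivation.
Hence reboot_node is obligatory.

Obligatory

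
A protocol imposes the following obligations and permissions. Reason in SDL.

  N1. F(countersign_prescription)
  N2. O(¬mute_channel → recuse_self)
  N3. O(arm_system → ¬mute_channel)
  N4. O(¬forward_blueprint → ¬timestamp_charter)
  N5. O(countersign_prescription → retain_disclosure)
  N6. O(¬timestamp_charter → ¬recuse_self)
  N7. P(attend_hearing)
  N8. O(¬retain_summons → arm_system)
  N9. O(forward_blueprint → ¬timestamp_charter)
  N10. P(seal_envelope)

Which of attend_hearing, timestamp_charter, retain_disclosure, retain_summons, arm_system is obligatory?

retain_summons

Premises 4 and 9 are O(¬forward_blueprint → ¬timestamp_charter) and O(forward_blueprint → ¬timestamp_charter); every ideal world satisfies ¬forward_blueprint or forward_blueprint, so in either case ¬timestamp_charter holds — hence O(¬timestamp_charter).
Premise 6 is O(¬timestamp_charter → ¬recuse_self); since O(¬timestamp_charter), deontic closure gives O(¬recuse_self).
The contrapositive of premise 2 (O(¬mute_channel → recuse_self)) is O(¬recuse_self → mute_channel), and O(¬recuse_self) is already established, so O(mute_channel).
The contrapositive of premise 3 (O(arm_system → ¬mute_channel)) is O(mute_channel → ¬arm_system), and O(mute_channel) is already established, so O(¬arm_system).
The contrapositive of premise 8 (O(¬retain_summons → arm_system)) is O(¬arm_system → retain_summons), and O(¬arm_system) is already established, so O(retain_summons).
So O(retain_summons) holds — retain_summons is obligatory. None of the other listed options is made obligatory by any chain of premises.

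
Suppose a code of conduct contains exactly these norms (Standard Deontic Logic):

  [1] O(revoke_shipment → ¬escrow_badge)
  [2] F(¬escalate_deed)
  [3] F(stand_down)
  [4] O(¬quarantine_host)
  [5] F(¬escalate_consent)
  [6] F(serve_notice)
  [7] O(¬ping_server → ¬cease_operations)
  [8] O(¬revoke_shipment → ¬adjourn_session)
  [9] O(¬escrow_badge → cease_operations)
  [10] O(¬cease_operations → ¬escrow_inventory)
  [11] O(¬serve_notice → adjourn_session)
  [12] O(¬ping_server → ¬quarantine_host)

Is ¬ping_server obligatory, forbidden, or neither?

Premise 6 is F(serve_notice), i.e. O(¬serve_notice).
With premise 11, O(¬serve_notice → adjourn_session), the K-axiom yields O(adjourn_session).
Premise 8 is O(¬revoke_shipment → ¬adjourn_session); contrapositively O(adjourn_session → revoke_shipment). Since O(adjourn_session) holds, K gives O(revoke_shipment).
With premise 1, O(revoke_shipment → ¬escrow_badge), the K-axiom yields O(¬escrow_badge).
With premise 9, O(¬escrow_badge → cease_operations), the K-axiom yields O(cease_operations).
The contrapositive of premise 7 (O(¬ping_server → ¬cease_operations)) is O(cease_operations → ping_server), and O(cease_operations) is already established, so O(ping_server).
Premises 2, 3, 4, 5, 10, 12 do not contribute to this derivation.
Thus O(ping_server), which is F(¬ping_server): ¬ping_server is forbidden.

Forbidden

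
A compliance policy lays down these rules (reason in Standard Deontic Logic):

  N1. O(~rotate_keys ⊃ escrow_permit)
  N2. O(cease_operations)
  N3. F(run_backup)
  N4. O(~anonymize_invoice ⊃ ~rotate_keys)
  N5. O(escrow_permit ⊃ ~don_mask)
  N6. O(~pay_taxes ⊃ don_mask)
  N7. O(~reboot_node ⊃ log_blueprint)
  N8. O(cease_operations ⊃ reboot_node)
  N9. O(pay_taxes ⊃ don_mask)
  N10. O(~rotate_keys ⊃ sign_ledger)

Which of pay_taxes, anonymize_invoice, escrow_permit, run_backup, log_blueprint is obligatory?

anonymize_invoice

By case analysis on pay_taxes: premise 9 gives O(pay_taxes ⊃ don_mask) and premise 6 gives O(~pay_taxes ⊃ don_mask), so O(don_mask) either way.
Premise 5 is O(escrow_permit ⊃ ~don_mask); contrapositively O(don_mask ⊃ ~escrow_permit). Since O(don_mask) holds, K gives O(~escrow_permit).
Premise 1, O(~rotate_keys ⊃ escrow_permit), contraposes to O(~escrow_permit ⊃ rotate_keys); with O(~escrow_permit) we get O(rotate_keys).
The contrapositive of premise 4 (O(~anonymize_invoice ⊃ ~rotate_keys)) is O(rotate_keys ⊃ anonymize_invoice), and O(rotate_keys) is already established, so O(anonymize_invoice).
So O(anonymize_invoice) holds — anonymize_invoice is obligatory. None of the other listed options is made obligatory by any chain of premises.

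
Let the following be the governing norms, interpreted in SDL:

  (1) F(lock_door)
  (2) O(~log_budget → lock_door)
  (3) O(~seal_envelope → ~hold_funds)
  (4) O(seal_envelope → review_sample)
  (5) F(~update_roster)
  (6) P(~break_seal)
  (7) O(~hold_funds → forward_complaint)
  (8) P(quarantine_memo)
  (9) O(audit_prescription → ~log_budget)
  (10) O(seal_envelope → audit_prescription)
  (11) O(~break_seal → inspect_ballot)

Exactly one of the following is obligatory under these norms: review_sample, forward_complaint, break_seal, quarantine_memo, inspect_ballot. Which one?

forward_complaint

Premise 1, F(lock_door), is equivalent to O(~lock_door).
Premise 2 is O(~log_budget → lock_door); contrapositively O(~lock_door → log_budget). Since O(~lock_door) holds, K gives O(log_budget).
The contrapositive of premise 9 (O(audit_prescription → ~log_budget)) is O(log_budget → ~audit_prescription), and O(log_budget) is already established, so O(~audit_prescription).
Premise 10 is O(seal_envelope → audit_prescription); contrapositively O(~audit_prescription → ~seal_envelope). Since O(~audit_prescription) holds, K gives O(~seal_envelope).
Applying K to premise 3 (O(~seal_envelope → ~hold_funds)) and O(~seal_envelope) yields O(~hold_funds).
Premise 7 is O(~hold_funds → forward_complaint); since O(~hold_funds), deontic closure gives O(forward_complaint).
So O(forward_complaint) holds — forward_complaint is obligatory. None of the other listed options is made obligatory by any chain of premises.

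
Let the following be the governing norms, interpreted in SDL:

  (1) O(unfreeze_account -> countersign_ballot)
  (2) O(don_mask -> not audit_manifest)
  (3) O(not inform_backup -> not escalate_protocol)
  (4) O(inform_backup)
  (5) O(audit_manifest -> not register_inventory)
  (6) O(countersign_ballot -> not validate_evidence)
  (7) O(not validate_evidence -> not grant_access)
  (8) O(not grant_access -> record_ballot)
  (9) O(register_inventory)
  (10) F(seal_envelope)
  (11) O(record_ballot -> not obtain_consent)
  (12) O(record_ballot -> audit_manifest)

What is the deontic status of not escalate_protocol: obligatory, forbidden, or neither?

Premise 3 is O(not inform_backup -> not escalate_protocol), but O(not inform_backup) is not derivable from the premises, so it does not yield O(not escalate_protocol).
No premise or chain of K-axiom applications forces O(not escalate_protocol), and none forces O(escalate_protocol). So not escalate_protocol is neither obligatory nor forbidden under these norms.

Neither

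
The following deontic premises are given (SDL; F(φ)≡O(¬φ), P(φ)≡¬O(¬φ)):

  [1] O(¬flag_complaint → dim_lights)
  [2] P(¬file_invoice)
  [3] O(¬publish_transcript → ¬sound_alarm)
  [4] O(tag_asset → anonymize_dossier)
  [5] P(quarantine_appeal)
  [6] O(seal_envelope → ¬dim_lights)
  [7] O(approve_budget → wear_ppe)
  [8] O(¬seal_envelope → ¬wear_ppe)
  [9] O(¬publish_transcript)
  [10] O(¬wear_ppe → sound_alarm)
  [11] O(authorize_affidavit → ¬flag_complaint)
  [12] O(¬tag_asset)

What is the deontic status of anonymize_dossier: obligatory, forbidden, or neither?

Premise 4 is O(tag_asset → anonymize_dossier), but O(tag_asset) is not derivable from the premises, so it does not yield O(anonymize_dossier).
No premise or chain of K-axiom applications forces O(anonymize_dossier), and none forces O(¬anonymize_dossier). So anonymize_dossier is neither obligatory nor forbidden under these norms.

Neither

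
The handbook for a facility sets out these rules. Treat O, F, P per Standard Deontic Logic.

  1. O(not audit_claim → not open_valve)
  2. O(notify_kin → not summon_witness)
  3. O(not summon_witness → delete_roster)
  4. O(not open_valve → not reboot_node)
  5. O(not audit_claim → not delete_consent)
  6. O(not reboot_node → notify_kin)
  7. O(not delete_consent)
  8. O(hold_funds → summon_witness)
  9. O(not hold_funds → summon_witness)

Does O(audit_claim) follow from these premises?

Yes

Premises 8 and 9 cover both cases: O(hold_funds → summon_witness) and O(not hold_funds → summon_witness). Since hold_funds ∨ not hold_funds is a tautology, O(summon_witness) follows.
Premise 2, O(notify_kin → not summon_witness), contraposes to O(summon_witness → not notify_kin); with O(summon_witness) we get O(not notify_kin).
Premise 6, O(not reboot_node → notify_kin), contraposes to O(not notify_kin → reboot_node); with O(not notify_kin) we get O(reboot_node).
Premise 4 is O(not open_valve → not reboot_node); contrapositively O(reboot_node → open_valve). Since O(reboot_node) holds, K gives O(open_valve).
Premise 1 is O(not audit_claim → not open_valve); contrapositively O(open_valve → audit_claim). Since O(open_valve) holds, K gives O(audit_claim).
Premises 3, 5, 7 do not contribute to this derivation.
So O(audit_claim) follows.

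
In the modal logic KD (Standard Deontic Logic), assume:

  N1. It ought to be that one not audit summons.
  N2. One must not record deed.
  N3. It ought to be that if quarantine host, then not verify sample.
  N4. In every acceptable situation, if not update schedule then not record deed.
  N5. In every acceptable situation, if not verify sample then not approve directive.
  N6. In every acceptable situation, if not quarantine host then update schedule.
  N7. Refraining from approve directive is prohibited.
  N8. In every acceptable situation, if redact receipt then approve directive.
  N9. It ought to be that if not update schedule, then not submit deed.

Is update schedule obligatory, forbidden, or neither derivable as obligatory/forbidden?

Obligatory

Premise 7, F(¬approve_directive), is equivalent to O(approve_directive).
Premise 5 is O(¬verify_sample → ¬approve_directive); contrapositively O(approve_directive → verify_sample). Since O(approve_directive) holds, K gives O(verify_sample).
The contrapositive of premise 3 (O(quarantine_host → ¬verify_sample)) is O(verify_sample → ¬quarantine_host), and O(verify_sample) is already established, so O(¬quarantine_host).
With premise 6, O(¬quarantine_host → update_schedule), the K-axiom yields O(update_schedule).
Premises 1, 2, 4, 8, 9 do not contribute to this derivation.
Hence update_schedule is obligatory.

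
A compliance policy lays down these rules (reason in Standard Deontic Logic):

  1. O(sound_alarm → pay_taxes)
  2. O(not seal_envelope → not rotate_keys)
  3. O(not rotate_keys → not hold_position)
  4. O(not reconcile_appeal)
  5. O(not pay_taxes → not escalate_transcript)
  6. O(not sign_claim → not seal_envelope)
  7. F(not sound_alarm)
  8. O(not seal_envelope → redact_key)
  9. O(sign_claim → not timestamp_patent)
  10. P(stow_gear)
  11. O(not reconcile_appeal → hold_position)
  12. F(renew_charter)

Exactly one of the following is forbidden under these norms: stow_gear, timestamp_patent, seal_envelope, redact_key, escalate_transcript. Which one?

From premise 4 we have O(not reconcile_appeal).
From O(not reconcile_appeal) and premise 11, O(not reconcile_appeal → hold_position), we obtain O(hold_position).
The contrapositive of premise 3 (O(not rotate_keys → not hold_position)) is O(hold_position → rotate_keys), and O(hold_position) is already established, so O(rotate_keys).
Premise 2, O(not seal_envelope → not rotate_keys), contraposes to O(rotate_keys → seal_envelope); with O(rotate_keys) we get O(seal_envelope).
The contrapositive of premise 6 (O(not sign_claim → not seal_envelope)) is O(seal_envelope → sign_claim), and O(seal_envelope) is already established, so O(sign_claim).
With premise 9, O(sign_claim → not timestamp_patent), the K-axiom yields O(not timestamp_patent).
So O(not timestamp_patent) holds, i.e. timestamp_patent is forbidden. None of the other listed options is forbidden under the premises.

timestamp_patent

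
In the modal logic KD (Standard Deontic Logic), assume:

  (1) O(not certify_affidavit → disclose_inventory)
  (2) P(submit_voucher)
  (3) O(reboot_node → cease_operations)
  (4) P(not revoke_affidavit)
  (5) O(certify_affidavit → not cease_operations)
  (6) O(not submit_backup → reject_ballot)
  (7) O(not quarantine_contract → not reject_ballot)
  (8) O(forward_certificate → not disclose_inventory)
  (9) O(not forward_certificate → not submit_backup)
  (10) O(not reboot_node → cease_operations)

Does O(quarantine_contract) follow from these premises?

Premises 10 and 3 cover both cases: O(not reboot_node → cease_operations) and O(reboot_node → cease_operations). Since not reboot_node ∨ reboot_node is a tautology, O(cease_operations) follows.
Premise 5, O(certify_affidavit → not cease_operations), contraposes to O(cease_operations → not certify_affidavit); with O(cease_operations) we get O(not certify_affidavit).
Premise 1 is O(not certify_affidavit → disclose_inventory); since O(not certify_affidavit), deontic closure gives O(disclose_inventory).
Premise 8, O(forward_certificate → not disclose_inventory), contraposes to O(disclose_inventory → not forward_certificate); with O(disclose_inventory) we get O(not forward_certificate).
From O(not forward_certificate) and premise 9, O(not forward_certificate → not submit_backup), we obtain O(not submit_backup).
Premise 6 is O(not submit_backup → reject_ballot); since O(not submit_backup), deontic closure gives O(reject_ballot).
Premise 7 is O(not quarantine_contract → not reject_ballot); contrapositively O(reject_ballot → quarantine_contract). Since O(reject_ballot) holds, K gives O(quarantine_contract).
Premises 2, 4 do not contribute to this derivation.
So O(quarantine_contract) follows.

Yes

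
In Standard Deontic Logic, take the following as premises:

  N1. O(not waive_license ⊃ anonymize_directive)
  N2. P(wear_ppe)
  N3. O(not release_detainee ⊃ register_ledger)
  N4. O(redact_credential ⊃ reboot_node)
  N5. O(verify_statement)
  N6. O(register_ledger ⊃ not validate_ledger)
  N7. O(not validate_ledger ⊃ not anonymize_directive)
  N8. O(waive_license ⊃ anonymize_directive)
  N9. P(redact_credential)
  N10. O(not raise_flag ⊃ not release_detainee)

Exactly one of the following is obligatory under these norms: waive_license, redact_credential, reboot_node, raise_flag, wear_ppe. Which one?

Premises 8 and 1 cover both cases: O(waive_license ⊃ anonymize_directive) and O(not waive_license ⊃ anonymize_directive). Since waive_license ∨ not waive_license is a tautology, O(anonymize_directive) follows.
The contrapositive of premise 7 (O(not validate_ledger ⊃ not anonymize_directive)) is O(anonymize_directive ⊃ validate_ledger), and O(anonymize_directive) is already established, so O(validate_ledger).
Premise 6, O(register_ledger ⊃ not validate_ledger), contraposes to O(validate_ledger ⊃ not register_ledger); with O(validate_ledger) we get O(not register_ledger).
Premise 3 is O(not release_detainee ⊃ register_ledger); contrapositively O(not register_ledger ⊃ release_detainee). Since O(not register_ledger) holds, K gives O(release_detainee).
Premise 10 is O(not raise_flag ⊃ not release_detainee); contrapositively O(release_detainee ⊃ raise_flag). Since O(release_detainee) holds, K gives O(raise_flag).
So O(raise_flag) holds — raise_flag is obligatory. None of the other listed options is made obligatory by any chain of premises.

raise_flag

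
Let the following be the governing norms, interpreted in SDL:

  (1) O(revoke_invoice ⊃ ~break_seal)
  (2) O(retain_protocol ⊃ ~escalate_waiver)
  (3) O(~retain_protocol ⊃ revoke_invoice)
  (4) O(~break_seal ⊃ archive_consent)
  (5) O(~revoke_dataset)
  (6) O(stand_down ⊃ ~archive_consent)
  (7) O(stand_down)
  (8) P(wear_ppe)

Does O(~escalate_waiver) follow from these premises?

Premise 7 states O(stand_down) outright.
From O(stand_down) and premise 6, O(stand_down ⊃ ~archive_consent), we obtain O(~archive_consent).
Premise 4 is O(~break_seal ⊃ archive_consent); contrapositively O(~archive_consent ⊃ break_seal). Since O(~archive_consent) holds, K gives O(break_seal).
The contrapositive of premise 1 (O(revoke_invoice ⊃ ~break_seal)) is O(break_seal ⊃ ~revoke_invoice), and O(break_seal) is already established, so O(~revoke_invoice).
Premise 3 is O(~retain_protocol ⊃ revoke_invoice); contrapositively O(~revoke_invoice ⊃ retain_protocol). Since O(~revoke_invoice) holds, K gives O(retain_protocol).
Applying K to premise 2 (O(retain_protocol ⊃ ~escalate_waiver)) and O(retain_protocol) yields O(~escalate_waiver).
Premises 5, 8 do not contribute to this derivation.
So O(~escalate_waiver) follows.

Yes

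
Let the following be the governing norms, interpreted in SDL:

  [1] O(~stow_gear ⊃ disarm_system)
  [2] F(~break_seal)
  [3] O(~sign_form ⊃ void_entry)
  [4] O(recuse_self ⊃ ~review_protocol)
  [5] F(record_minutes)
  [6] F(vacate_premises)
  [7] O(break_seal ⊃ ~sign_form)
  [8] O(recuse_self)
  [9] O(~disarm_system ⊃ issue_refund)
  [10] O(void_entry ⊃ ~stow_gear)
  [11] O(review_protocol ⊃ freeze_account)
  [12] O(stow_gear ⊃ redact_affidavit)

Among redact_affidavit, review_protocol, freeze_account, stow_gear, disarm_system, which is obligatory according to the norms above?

disarm_system

F(~break_seal) at premise 2 means O(break_seal).
Premise 7 is O(break_seal ⊃ ~sign_form); since O(break_seal), deontic closure gives O(~sign_form).
With premise 3, O(~sign_form ⊃ void_entry), the K-axiom yields O(void_entry).
Premise 10 is O(void_entry ⊃ ~stow_gear); since O(void_entry), deontic closure gives O(~stow_gear).
From O(~stow_gear) and premise 1, O(~stow_gear ⊃ disarm_system), we obtain O(disarm_system).
So O(disarm_system) holds — disarm_system is obligatory. None of the other listed options is made obligatory by any chain of premises.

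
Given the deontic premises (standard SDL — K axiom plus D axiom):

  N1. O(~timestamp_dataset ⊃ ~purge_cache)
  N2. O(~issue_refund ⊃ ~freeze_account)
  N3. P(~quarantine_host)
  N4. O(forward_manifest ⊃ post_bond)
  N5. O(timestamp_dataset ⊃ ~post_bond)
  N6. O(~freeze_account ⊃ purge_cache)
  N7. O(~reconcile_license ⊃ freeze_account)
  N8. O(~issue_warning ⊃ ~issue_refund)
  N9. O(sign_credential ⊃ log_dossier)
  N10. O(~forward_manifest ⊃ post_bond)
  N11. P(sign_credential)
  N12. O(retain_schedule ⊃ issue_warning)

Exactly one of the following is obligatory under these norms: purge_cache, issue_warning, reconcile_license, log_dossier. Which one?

issue_warning

Premises 10 and 4 cover both cases: O(~forward_manifest ⊃ post_bond) and O(forward_manifest ⊃ post_bond). Since ~forward_manifest ∨ forward_manifest is a tautology, O(post_bond) follows.
Premise 5, O(timestamp_dataset ⊃ ~post_bond), contraposes to O(post_bond ⊃ ~timestamp_dataset); with O(post_bond) we get O(~timestamp_dataset).
Premise 1 is O(~timestamp_dataset ⊃ ~purge_cache); since O(~timestamp_dataset), deontic closure gives O(~purge_cache).
Premise 6, O(~freeze_account ⊃ purge_cache), contraposes to O(~purge_cache ⊃ freeze_account); with O(~purge_cache) we get O(freeze_account).
Premise 2, O(~issue_refund ⊃ ~freeze_account), contraposes to O(freeze_account ⊃ issue_refund); with O(freeze_account) we get O(issue_refund).
Premise 8, O(~issue_warning ⊃ ~issue_refund), contraposes to O(issue_refund ⊃ issue_warning); with O(issue_refund) we get O(issue_warning).
So O(issue_warning) holds — issue_warning is obligatory. None of the other listed options is made obligatory by any chain of premises.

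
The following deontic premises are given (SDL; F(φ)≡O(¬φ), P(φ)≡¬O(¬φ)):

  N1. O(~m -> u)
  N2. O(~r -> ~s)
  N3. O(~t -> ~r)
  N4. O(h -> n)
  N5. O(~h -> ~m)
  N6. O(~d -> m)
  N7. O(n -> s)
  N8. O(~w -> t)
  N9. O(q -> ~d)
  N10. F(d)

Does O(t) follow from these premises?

Premise 10 is F(d), i.e. O(~d).
With premise 6, O(~d -> m), the K-axiom yields O(m).
The contrapositive of premise 5 (O(~h -> ~m)) is O(m -> h), and O(m) is already established, so O(h).
With premise 4, O(h -> n), the K-axiom yields O(n).
Premise 7 is O(n -> s); since O(n), deontic closure gives O(s).
Premise 2 is O(~r -> ~s); contrapositively O(s -> r). Since O(s) holds, K gives O(r).
Premise 3 is O(~t -> ~r); contrapositively O(r -> t). Since O(r) holds, K gives O(t).
Premises 1, 8, 9 do not contribute to this derivation.
So O(t) follows.

Yes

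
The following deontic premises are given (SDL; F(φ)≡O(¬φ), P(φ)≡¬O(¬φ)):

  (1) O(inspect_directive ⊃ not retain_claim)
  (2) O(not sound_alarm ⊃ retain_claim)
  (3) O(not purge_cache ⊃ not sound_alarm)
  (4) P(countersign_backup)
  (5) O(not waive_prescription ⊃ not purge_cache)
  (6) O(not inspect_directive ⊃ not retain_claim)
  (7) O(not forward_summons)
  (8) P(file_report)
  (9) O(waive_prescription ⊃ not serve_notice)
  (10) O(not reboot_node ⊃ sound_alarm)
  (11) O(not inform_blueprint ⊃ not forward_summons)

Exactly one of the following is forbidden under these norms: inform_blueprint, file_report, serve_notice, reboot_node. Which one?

By case analysis on inspect_directive: premise 1 gives O(inspect_directive ⊃ not retain_claim) and premise 6 gives O(not inspect_directive ⊃ not retain_claim), so O(not retain_claim) either way.
The contrapositive of premise 2 (O(not sound_alarm ⊃ retain_claim)) is O(not retain_claim ⊃ sound_alarm), and O(not retain_claim) is already established, so O(sound_alarm).
Premise 3, O(not purge_cache ⊃ not sound_alarm), contraposes to O(sound_alarm ⊃ purge_cache); with O(sound_alarm) we get O(purge_cache).
Premise 5, O(not waive_prescription ⊃ not purge_cache), contraposes to O(purge_cache ⊃ waive_prescription); with O(purge_cache) we get O(waive_prescription).
Applying K to premise 9 (O(waive_prescription ⊃ not serve_notice)) and O(waive_prescription) yields O(not serve_notice).
So O(not serve_notice) holds, i.e. serve_notice is forbidden. None of the other listed options is forbidden under the premises.

serve_notice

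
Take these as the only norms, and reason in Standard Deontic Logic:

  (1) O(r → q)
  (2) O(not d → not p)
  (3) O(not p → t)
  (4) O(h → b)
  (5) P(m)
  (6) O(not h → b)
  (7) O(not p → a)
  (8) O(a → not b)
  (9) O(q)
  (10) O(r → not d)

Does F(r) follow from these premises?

Premises 4 and 6 cover both cases: O(h → b) and O(not h → b). Since h ∨ not h is a tautology, O(b) follows.
Premise 8 is O(a → not b); contrapositively O(b → not a). Since O(b) holds, K gives O(not a).
The contrapositive of premise 7 (O(not p → a)) is O(not a → p), and O(not a) is already established, so O(p).
Premise 2, O(not d → not p), contraposes to O(p → d); with O(p) we get O(d).
The contrapositive of premise 10 (O(r → not d)) is O(d → not r), and O(d) is already established, so O(not r).
Premises 1, 3, 5, 9 do not contribute to this derivation.
So O(not r) holds, i.e. F(r). The claim follows.

Yes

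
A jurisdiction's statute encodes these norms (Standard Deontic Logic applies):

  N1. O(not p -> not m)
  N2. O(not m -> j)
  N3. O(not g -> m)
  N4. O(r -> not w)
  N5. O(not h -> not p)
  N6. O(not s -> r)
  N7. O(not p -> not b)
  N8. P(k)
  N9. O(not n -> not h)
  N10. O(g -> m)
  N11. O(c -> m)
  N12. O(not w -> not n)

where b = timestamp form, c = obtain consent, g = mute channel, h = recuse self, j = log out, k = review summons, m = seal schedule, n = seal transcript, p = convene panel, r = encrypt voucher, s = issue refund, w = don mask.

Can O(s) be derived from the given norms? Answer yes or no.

Yes

Premises 10 and 3 cover both cases: O(g -> m) and O(not g -> m). Since g ∨ not g is a tautology, O(m) follows.
Premise 1 is O(not p -> not m); contrapositively O(m -> p). Since O(m) holds, K gives O(p).
The contrapositive of premise 5 (O(not h -> not p)) is O(p -> h), and O(p) is already established, so O(h).
Premise 9, O(not n -> not h), contraposes to O(h -> n); with O(h) we get O(n).
Premise 12 is O(not w -> not n); contrapositively O(n -> w). Since O(n) holds, K gives O(w).
The contrapositive of premise 4 (O(r -> not w)) is O(w -> not r), and O(w) is already established, so O(not r).
Premise 6, O(not s -> r), contraposes to O(not r -> s); with O(not r) we get O(s).
Premises 2, 7, 8, 11 do not contribute to this derivation.
So O(s) follows.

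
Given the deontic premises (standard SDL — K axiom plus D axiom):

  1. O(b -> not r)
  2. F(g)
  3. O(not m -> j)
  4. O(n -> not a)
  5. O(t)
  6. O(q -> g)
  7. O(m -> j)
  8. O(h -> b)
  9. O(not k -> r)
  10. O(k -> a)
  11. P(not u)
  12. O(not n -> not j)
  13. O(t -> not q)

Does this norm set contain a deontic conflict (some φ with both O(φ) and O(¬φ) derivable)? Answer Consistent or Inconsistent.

Consistent

Premise 6 is O(q -> g), but O(q) is not derivable from the premises, so it does not yield O(g).
So O(g) is not derivable, and the apparent clash with O(not g) does not arise.
A world satisfying every obligation exists (e.g. a=false, b=false, g=false, h=false, j=true, k=false, m=false, n=true, q=false, r=true, t=true, u=false); no atom is both obligatory and forbidden, so the set is consistent.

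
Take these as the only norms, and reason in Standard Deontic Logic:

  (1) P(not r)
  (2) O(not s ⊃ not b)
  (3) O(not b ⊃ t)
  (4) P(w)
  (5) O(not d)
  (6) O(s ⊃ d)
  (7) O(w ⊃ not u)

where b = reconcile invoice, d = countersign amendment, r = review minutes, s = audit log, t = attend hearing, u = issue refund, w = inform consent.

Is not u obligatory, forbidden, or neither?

Neither

Premise 7 is O(w ⊃ not u), but O(w) is not derivable from the premises (the permission P(w) asserts only not O(not w), not O(w)), so it does not yield O(not u).
No premise or chain of K-axiom applications forces O(not u), and none forces O(u). So not u is neither obligatory nor forbidden under these norms.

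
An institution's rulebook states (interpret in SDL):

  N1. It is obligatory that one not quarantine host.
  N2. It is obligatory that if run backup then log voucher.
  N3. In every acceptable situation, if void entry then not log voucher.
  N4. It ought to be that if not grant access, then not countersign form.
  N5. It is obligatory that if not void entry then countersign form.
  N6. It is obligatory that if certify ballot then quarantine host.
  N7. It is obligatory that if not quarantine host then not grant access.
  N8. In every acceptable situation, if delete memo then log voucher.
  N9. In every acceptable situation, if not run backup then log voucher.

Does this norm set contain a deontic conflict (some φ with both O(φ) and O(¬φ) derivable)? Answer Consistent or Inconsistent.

By case analysis on run_backup: premise 2 gives O(run_backup → log_voucher) and premise 9 gives O(¬run_backup → log_voucher), so O(log_voucher) either way.
The contrapositive of premise 3 (O(void_entry → ¬log_voucher)) is O(log_voucher → ¬void_entry), and O(log_voucher) is already established, so O(¬void_entry).
With premise 5, O(¬void_entry → countersign_form), the K-axiom yields O(countersign_form).
Premise 4 is O(¬grant_access → ¬countersign_form); contrapositively O(countersign_form → grant_access). Since O(countersign_form) holds, K gives O(grant_access).
The contrapositive of premise 7 (O(¬quarantine_host → ¬grant_access)) is O(grant_access → quarantine_host), and O(grant_access) is already established, so O(quarantine_host).
Yet premise 1 states O(¬quarantine_host).
We now have both O(quarantine_host) and O(¬quarantine_host) — quarantine_host is simultaneously obligatory and forbidden, violating the D-axiom.

Inconsistent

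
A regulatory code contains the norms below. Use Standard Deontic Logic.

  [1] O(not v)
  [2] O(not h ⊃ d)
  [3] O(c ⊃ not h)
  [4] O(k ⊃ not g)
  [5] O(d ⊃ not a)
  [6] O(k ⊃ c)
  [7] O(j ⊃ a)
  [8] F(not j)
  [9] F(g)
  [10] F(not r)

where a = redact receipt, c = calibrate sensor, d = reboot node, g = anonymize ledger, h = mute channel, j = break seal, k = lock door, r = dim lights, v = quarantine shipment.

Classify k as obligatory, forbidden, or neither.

Premise 8 is F(not j), i.e. O(j).
Premise 7 is O(j ⊃ a); since O(j), deontic closure gives O(a).
Premise 5, O(d ⊃ not a), contraposes to O(a ⊃ not d); with O(a) we get O(not d).
Premise 2 is O(not h ⊃ d); contrapositively O(not d ⊃ h). Since O(not d) holds, K gives O(h).
Premise 3 is O(c ⊃ not h); contrapositively O(h ⊃ not c). Since O(h) holds, K gives O(not c).
Premise 6, O(k ⊃ c), contraposes to O(not c ⊃ not k); with O(not c) we get O(not k).
Premises 1, 4, 9, 10 do not contribute to this derivation.
Thus O(not k), which is F(k): k is forbidden.

Forbidden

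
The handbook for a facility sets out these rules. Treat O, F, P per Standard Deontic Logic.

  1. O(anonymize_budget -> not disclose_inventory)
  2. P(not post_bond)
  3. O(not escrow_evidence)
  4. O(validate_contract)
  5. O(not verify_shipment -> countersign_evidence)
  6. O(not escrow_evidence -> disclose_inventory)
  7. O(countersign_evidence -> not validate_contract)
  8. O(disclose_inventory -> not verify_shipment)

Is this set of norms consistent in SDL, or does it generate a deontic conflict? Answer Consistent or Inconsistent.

Inconsistent

From premise 4 we have O(validate_contract).
Premise 7, O(countersign_evidence -> not validate_contract), contraposes to O(validate_contract -> not countersign_evidence); with O(validate_contract) we get O(not countersign_evidence).
The contrapositive of premise 5 (O(not verify_shipment -> countersign_evidence)) is O(not countersign_evidence -> verify_shipment), and O(not countersign_evidence) is already established, so O(verify_shipment).
Premise 8 is O(disclose_inventory -> not verify_shipment); contrapositively O(verify_shipment -> not disclose_inventory). Since O(verify_shipment) holds, K gives O(not disclose_inventory).
The contrapositive of premise 6 (O(not escrow_evidence -> disclose_inventory)) is O(not disclose_inventory -> escrow_evidence), and O(not disclose_inventory) is already established, so O(escrow_evidence).
However, premise 3 gives O(not escrow_evidence).
We now have both O(escrow_evidence) and O(not escrow_evidence) — escrow_evidence is simultaneously obligatory and forbidden, violating the D-axiom.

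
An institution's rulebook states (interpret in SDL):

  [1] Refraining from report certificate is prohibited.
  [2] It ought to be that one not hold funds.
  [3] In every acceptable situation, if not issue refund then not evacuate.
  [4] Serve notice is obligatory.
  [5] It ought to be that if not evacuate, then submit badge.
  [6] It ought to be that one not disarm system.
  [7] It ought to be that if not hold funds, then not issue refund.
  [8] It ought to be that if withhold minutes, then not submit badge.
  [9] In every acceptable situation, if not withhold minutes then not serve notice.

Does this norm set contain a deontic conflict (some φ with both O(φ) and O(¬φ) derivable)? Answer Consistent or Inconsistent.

Premise 4 gives O(serve_notice).
Premise 9 is O(¬withhold_minutes → ¬serve_notice); contrapositively O(serve_notice → withhold_minutes). Since O(serve_notice) holds, K gives O(withhold_minutes).
From O(withhold_minutes) and premise 8, O(withhold_minutes → ¬submit_badge), we obtain O(¬submit_badge).
The contrapositive of premise 5 (O(¬evacuate → submit_badge)) is O(¬submit_badge → evacuate), and O(¬submit_badge) is already established, so O(evacuate).
Premise 3, O(¬issue_refund → ¬evacuate), contraposes to O(evacuate → issue_refund); with O(evacuate) we get O(issue_refund).
The contrapositive of premise 7 (O(¬hold_funds → ¬issue_refund)) is O(issue_refund → hold_funds), and O(issue_refund) is already established, so O(hold_funds).
But premise 2 directly asserts O(¬hold_funds).
We now have both O(hold_funds) and O(¬hold_funds) — hold_funds is simultaneously obligatory and forbidden, violating the D-axiom.

Inconsistent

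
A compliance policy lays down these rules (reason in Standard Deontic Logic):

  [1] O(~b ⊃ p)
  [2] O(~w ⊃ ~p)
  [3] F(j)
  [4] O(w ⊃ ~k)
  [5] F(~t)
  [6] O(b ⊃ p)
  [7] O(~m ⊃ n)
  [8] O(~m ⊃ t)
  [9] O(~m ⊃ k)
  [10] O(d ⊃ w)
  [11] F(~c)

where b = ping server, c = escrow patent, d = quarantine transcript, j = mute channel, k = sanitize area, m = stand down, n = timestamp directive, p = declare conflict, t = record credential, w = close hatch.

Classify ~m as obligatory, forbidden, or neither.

Premises 1 and 6 cover both cases: O(~b ⊃ p) and O(b ⊃ p). Since ~b ∨ b is a tautology, O(p) follows.
Premise 2, O(~w ⊃ ~p), contraposes to O(p ⊃ w); with O(p) we get O(w).
From O(w) and premise 4, O(w ⊃ ~k), we obtain O(~k).
Premise 9 is O(~m ⊃ k); contrapositively O(~k ⊃ m). Since O(~k) holds, K gives O(m).
Premises 3, 5, 7, 8, 10, 11 do not contribute to this derivation.
Thus O(m), which is F(~m): ~m is forbidden.

Forbidden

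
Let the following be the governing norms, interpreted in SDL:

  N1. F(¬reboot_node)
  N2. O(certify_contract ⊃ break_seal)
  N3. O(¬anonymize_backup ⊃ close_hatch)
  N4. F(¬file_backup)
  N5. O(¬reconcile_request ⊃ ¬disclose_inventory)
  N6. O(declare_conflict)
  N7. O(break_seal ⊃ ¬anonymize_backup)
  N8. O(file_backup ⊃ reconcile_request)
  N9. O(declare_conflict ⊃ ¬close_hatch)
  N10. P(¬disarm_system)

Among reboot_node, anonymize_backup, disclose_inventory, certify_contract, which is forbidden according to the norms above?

certify_contract

Premise 6 states O(declare_conflict) outright.
From O(declare_conflict) and premise 9, O(declare_conflict ⊃ ¬close_hatch), we obtain O(¬close_hatch).
Premise 3, O(¬anonymize_backup ⊃ close_hatch), contraposes to O(¬close_hatch ⊃ anonymize_backup); with O(¬close_hatch) we get O(anonymize_backup).
The contrapositive of premise 7 (O(break_seal ⊃ ¬anonymize_backup)) is O(anonymize_backup ⊃ ¬break_seal), and O(anonymize_backup) is already established, so O(¬break_seal).
The contrapositive of premise 2 (O(certify_contract ⊃ break_seal)) is O(¬break_seal ⊃ ¬certify_contract), and O(¬break_seal) is already established, so O(¬certify_contract).
So O(¬certify_contract) holds, i.e. certify_contract is forbidden. None of the other listed options is forbidden under the premises.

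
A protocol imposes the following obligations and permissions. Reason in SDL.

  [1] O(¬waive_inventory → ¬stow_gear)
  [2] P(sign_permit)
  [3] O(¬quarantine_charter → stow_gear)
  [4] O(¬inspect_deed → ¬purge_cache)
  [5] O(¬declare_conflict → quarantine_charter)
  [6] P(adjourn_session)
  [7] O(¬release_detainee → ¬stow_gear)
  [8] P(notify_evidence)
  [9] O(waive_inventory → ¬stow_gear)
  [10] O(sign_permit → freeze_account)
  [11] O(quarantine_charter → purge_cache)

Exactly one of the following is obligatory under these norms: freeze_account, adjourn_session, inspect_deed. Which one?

inspect_deed

By case analysis on ¬waive_inventory: premise 1 gives O(¬waive_inventory → ¬stow_gear) and premise 9 gives O(waive_inventory → ¬stow_gear), so O(¬stow_gear) either way.
The contrapositive of premise 3 (O(¬quarantine_charter → stow_gear)) is O(¬stow_gear → quarantine_charter), and O(¬stow_gear) is already established, so O(quarantine_charter).
Premise 11 is O(quarantine_charter → purge_cache); since O(quarantine_charter), deontic closure gives O(purge_cache).
Premise 4 is O(¬inspect_deed → ¬purge_cache); contrapositively O(purge_cache → inspect_deed). Since O(purge_cache) holds, K gives O(inspect_deed).
So O(inspect_deed) holds — inspect_deed is obligatory. None of the other listed options is made obligatory by any chain of premises.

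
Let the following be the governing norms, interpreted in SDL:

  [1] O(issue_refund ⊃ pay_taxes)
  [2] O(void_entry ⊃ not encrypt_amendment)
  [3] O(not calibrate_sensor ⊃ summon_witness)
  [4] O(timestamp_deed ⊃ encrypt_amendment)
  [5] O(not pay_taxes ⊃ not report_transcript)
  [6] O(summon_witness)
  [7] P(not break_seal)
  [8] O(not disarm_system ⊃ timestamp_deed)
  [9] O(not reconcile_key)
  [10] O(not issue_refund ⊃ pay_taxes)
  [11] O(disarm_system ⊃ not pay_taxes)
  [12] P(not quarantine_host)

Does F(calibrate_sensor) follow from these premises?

No

Premise 3 is O(not calibrate_sensor ⊃ summon_witness); even if O(summon_witness) held, inferring O(not calibrate_sensor) would be affirming the consequent — invalid.
No other premise forces O(not calibrate_sensor). An ideal world satisfying every premise can still have calibrate_sensor true, so F(calibrate_sensor) is not derivable.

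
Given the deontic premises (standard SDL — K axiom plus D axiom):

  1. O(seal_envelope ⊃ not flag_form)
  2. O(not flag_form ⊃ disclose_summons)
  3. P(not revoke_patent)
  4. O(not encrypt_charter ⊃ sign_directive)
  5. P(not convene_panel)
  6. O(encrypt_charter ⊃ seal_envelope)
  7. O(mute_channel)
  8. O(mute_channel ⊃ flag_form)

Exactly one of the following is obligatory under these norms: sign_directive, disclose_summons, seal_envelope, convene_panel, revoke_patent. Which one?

sign_directive

Premise 7 gives O(mute_channel).
Applying K to premise 8 (O(mute_channel ⊃ flag_form)) and O(mute_channel) yields O(flag_form).
Premise 1 is O(seal_envelope ⊃ not flag_form); contrapositively O(flag_form ⊃ not seal_envelope). Since O(flag_form) holds, K gives O(not seal_envelope).
Premise 6 is O(encrypt_charter ⊃ seal_envelope); contrapositively O(not seal_envelope ⊃ not encrypt_charter). Since O(not seal_envelope) holds, K gives O(not encrypt_charter).
Premise 4 is O(not encrypt_charter ⊃ sign_directive); since O(not encrypt_charter), deontic closure gives O(sign_directive).
So O(sign_directive) holds — sign_directive is obligatory. None of the other listed options is made obligatory by any chain of premises.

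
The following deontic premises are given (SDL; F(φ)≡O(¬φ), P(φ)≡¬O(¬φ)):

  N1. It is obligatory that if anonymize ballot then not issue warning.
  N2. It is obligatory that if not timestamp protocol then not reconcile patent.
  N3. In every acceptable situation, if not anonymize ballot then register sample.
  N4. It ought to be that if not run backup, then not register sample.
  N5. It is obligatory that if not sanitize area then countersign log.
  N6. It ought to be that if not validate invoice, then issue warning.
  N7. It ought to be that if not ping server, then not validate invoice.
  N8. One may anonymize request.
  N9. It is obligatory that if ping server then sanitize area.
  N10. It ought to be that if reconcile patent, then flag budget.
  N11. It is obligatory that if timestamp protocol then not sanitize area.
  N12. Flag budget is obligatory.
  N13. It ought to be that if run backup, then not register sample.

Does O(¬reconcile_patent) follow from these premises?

Yes

Premises 13 and 4 cover both cases: O(run_backup → ¬register_sample) and O(¬run_backup → ¬register_sample). Since run_backup ∨ ¬run_backup is a tautology, O(¬register_sample) follows.
Premise 3, O(¬anonymize_ballot → register_sample), contraposes to O(¬register_sample → anonymize_ballot); with O(¬register_sample) we get O(anonymize_ballot).
From O(anonymize_ballot) and premise 1, O(anonymize_ballot → ¬issue_warning), we obtain O(¬issue_warning).
The contrapositive of premise 6 (O(¬validate_invoice → issue_warning)) is O(¬issue_warning → validate_invoice), and O(¬issue_warning) is already established, so O(validate_invoice).
Premise 7, O(¬ping_server → ¬validate_invoice), contraposes to O(validate_invoice → ping_server); with O(validate_invoice) we get O(ping_server).
From O(ping_server) and premise 9, O(ping_server → sanitize_area), we obtain O(sanitize_area).
Premise 11 is O(timestamp_protocol → ¬sanitize_area); contrapositively O(sanitize_area → ¬timestamp_protocol). Since O(sanitize_area) holds, K gives O(¬timestamp_protocol).
From O(¬timestamp_protocol) and premise 2, O(¬timestamp_protocol → ¬reconcile_patent), we obtain O(¬reconcile_patent).
Premises 5, 8, 10, 12 do not contribute to this derivation.
So O(¬reconcile_patent) follows.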